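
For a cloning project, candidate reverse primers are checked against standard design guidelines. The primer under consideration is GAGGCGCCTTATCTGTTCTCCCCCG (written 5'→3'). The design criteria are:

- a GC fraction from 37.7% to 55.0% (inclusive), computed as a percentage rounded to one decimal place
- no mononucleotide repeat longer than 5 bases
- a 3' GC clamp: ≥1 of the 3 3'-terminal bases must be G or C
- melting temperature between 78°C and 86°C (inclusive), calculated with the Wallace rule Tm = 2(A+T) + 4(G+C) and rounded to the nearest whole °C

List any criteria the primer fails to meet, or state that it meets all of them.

Base counts: A=2, T=7, G=6, C=10 (length 25).
GC content: GC 16/25 = 64.0%, outside 37.7–55.0% ✗
homopolymer run: longest run = 5 ✓
GC clamp: 3' end CCG has 3 G/C ✓
Tm: Tm = 2·9 + 4·16 = 82°C ✓

Fails: GC content.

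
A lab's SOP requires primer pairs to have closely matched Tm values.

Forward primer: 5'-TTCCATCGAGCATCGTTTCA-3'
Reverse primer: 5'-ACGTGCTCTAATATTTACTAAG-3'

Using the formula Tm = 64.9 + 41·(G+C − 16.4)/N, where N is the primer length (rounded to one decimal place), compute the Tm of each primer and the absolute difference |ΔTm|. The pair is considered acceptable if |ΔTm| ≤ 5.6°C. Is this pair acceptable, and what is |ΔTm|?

Forward: G+C = 9, N = 20 → Tm = 64.9 + 41·(9 − 16.4)/20 = 49.7°C.
Reverse: G+C = 7, N = 22 → Tm = 64.9 + 41·(7 − 16.4)/22 = 47.4°C.
|ΔTm| = |49.7 − 47.4| = 2.3°C, ≤ 5.6°C.

|ΔTm| = 2.3°C; the pair is acceptable.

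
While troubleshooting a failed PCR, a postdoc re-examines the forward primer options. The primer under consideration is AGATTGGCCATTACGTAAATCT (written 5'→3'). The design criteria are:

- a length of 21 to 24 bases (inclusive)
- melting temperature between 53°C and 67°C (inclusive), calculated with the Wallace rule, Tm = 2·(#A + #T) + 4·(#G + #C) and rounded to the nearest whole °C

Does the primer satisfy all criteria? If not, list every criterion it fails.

Base counts: A=7, T=7, G=4, C=4 (length 22).
length: length 22 ✓
Tm: Tm = 2·14 + 4·8 = 60°C ✓

Meets all criteria.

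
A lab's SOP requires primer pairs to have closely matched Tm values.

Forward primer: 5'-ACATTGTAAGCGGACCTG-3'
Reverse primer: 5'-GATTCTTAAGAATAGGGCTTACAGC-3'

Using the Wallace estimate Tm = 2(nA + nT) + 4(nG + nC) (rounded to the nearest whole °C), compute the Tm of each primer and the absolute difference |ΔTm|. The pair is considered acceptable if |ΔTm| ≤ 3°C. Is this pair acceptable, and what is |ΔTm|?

|ΔTm| = 16°C; the pair is not acceptable.

Forward: A=5 T=4 G=5 C=4 → Tm = 2·9 + 4·9 = 54°C.
Reverse: A=8 T=7 G=6 C=4 → Tm = 2·15 + 4·10 = 70°C.
|ΔTm| = |54 − 70| = 16°C, > 3°C.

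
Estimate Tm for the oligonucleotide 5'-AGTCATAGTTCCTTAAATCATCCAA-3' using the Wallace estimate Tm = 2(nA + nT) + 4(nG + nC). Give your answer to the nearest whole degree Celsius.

Base counts: A=9, T=8, G=2, C=6 (length 25).
Tm = 2·(9+8) + 4·(2+6) = 2·17 + 4·8 = 34 + 32 = 66°C.

66°C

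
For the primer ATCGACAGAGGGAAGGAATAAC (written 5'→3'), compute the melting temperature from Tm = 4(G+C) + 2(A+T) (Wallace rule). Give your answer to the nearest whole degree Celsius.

Base counts: A=10, T=2, G=7, C=3 (length 22).
Tm = 2·(10+2) + 4·(7+3) = 2·12 + 4·10 = 24 + 40 = 64°C.

64°C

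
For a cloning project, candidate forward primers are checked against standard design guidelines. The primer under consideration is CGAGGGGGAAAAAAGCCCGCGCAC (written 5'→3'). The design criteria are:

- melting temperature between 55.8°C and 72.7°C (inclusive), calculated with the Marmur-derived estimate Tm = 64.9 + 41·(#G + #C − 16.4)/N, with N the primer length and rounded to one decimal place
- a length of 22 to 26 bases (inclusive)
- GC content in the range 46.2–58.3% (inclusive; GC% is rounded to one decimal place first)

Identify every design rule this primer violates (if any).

Fails: GC content.

Base counts: A=8, T=0, G=9, C=7 (length 24).
Tm: Tm = 64.9 + 41·(16 − 16.4)/24 = 64.2°C ✓
length: length 24 ✓
GC content: GC 16/24 = 66.7%, outside 46.2–58.3% ✗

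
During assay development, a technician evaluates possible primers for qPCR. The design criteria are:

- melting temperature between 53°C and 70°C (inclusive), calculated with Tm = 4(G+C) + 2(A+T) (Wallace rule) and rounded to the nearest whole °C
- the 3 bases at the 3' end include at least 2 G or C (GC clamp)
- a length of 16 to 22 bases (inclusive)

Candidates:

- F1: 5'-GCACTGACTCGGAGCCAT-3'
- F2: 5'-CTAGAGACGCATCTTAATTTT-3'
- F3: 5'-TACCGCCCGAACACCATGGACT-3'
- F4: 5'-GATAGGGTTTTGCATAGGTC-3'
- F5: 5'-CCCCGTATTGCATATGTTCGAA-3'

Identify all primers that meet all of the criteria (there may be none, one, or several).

F4 only.

F1 (18 nt, A=4 T=3 G=5 C=6): Tm = 2·7 + 4·11 = 58°C ✓; 3' end CAT has 1 G/C, need ≥2 ✗; length 18 ✓ — fails.
F2 (21 nt, A=6 T=8 G=3 C=4): Tm = 2·14 + 4·7 = 56°C ✓; 3' end TTT has 0 G/C, need ≥2 ✗; length 21 ✓ — fails.
F3 (22 nt, A=6 T=3 G=4 C=9): Tm = 2·9 + 4·13 = 70°C ✓; 3' end ACT has 1 G/C, need ≥2 ✗; length 22 ✓ — fails.
F4 (20 nt, A=4 T=7 G=7 C=2): Tm = 2·11 + 4·9 = 58°C ✓; 3' end GTC has 2 G/C ✓; length 20 ✓ — passes.
F5 (22 nt, A=5 T=7 G=4 C=6): Tm = 2·12 + 4·10 = 64°C ✓; 3' end GAA has 1 G/C, need ≥2 ✗; length 22 ✓ — fails.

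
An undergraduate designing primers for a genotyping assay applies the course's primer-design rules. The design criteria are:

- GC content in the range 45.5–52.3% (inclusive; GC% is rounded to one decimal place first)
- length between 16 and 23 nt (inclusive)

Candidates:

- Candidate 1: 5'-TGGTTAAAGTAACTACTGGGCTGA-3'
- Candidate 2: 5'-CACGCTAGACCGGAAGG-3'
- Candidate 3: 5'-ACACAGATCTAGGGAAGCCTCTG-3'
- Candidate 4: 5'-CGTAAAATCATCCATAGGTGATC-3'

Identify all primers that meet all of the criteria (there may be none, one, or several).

Candidate 1 (24 nt, A=7 T=7 G=7 C=3): GC 10/24 = 41.7%, outside 45.5–52.3% ✗; length 24, outside 16–23 ✗ — fails.
Candidate 2 (17 nt, A=5 T=1 G=6 C=5): GC 11/17 = 64.7%, outside 45.5–52.3% ✗; length 17 ✓ — fails.
Candidate 3 (23 nt, A=7 T=4 G=6 C=6): GC 12/23 = 52.2% ✓; length 23 ✓ — passes.
Candidate 4 (23 nt, A=8 T=6 G=4 C=5): GC 9/23 = 39.1%, outside 45.5–52.3% ✗; length 23 ✓ — fails.

Candidate 3 only.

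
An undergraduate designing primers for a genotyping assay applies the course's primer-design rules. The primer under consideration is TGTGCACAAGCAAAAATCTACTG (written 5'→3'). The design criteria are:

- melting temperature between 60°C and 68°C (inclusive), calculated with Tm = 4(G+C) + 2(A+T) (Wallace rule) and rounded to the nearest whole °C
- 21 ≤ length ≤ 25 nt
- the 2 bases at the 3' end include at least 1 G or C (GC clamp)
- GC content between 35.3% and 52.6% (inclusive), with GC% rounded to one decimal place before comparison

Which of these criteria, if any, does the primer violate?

Meets all criteria.

Base counts: A=9, T=5, G=4, C=5 (length 23).
Tm: Tm = 2·14 + 4·9 = 64°C ✓
length: length 23 ✓
GC clamp: 3' end TG has 1 G/C ✓
GC content: GC 9/23 = 39.1% ✓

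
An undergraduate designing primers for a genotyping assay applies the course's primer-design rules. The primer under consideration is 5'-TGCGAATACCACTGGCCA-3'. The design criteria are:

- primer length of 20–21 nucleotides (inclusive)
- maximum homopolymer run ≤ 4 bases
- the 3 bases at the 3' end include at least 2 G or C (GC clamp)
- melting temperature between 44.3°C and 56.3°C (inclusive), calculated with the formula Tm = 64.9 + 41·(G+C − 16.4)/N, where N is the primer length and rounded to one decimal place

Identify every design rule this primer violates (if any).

Base counts: A=5, T=3, G=4, C=6 (length 18).
length: length 18, outside 20–21 ✗
homopolymer run: longest run = 2 ✓
GC clamp: 3' end CCA has 2 G/C ✓
Tm: Tm = 64.9 + 41·(10 − 16.4)/18 = 50.3°C ✓

Fails: length.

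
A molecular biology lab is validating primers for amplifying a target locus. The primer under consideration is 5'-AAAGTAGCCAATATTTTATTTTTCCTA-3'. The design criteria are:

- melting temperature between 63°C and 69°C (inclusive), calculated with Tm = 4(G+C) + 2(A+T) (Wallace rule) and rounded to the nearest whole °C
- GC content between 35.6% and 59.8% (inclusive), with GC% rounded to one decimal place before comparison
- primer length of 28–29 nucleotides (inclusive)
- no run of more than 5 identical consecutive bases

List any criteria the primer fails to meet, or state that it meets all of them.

Fails: GC content, length.

Base counts: A=9, T=12, G=2, C=4 (length 27).
Tm: Tm = 2·21 + 4·6 = 66°C ✓
GC content: GC 6/27 = 22.2%, outside 35.6–59.8% ✗
length: length 27, outside 28–29 ✗
homopolymer run: longest run = 5 ✓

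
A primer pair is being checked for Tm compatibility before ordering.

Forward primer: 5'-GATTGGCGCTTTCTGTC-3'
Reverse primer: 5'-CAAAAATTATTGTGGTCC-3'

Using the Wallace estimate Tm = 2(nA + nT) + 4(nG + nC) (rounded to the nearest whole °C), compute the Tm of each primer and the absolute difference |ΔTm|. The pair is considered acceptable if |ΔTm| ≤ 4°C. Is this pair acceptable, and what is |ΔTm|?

Forward: A=1 T=7 G=5 C=4 → Tm = 2·8 + 4·9 = 52°C.
Reverse: A=6 T=6 G=3 C=3 → Tm = 2·12 + 4·6 = 48°C.
|ΔTm| = |52 − 48| = 4°C, ≤ 4°C.

|ΔTm| = 4°C; the pair is acceptable.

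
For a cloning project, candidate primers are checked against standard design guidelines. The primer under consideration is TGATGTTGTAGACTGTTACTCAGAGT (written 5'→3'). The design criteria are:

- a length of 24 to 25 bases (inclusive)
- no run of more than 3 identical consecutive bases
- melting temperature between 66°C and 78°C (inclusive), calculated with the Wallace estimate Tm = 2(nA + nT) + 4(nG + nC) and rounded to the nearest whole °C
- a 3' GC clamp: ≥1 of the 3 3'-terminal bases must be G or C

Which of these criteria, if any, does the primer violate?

Base counts: A=6, T=10, G=7, C=3 (length 26).
length: length 26, outside 24–25 ✗
homopolymer run: longest run = 2 ✓
Tm: Tm = 2·16 + 4·10 = 72°C ✓
GC clamp: 3' end AGT has 1 G/C ✓

Fails: length.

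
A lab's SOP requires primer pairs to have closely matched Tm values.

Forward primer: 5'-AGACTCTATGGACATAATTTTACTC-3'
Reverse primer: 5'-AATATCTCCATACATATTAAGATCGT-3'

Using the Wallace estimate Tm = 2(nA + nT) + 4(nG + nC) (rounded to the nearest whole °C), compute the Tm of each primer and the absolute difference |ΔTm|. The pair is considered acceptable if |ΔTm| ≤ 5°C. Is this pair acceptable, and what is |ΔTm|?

|ΔTm| = 0°C; the pair is acceptable.

Forward: A=8 T=9 G=3 C=5 → Tm = 2·17 + 4·8 = 66°C.
Reverse: A=10 T=9 G=2 C=5 → Tm = 2·19 + 4·7 = 66°C.
|ΔTm| = |66 − 66| = 0°C, ≤ 5°C.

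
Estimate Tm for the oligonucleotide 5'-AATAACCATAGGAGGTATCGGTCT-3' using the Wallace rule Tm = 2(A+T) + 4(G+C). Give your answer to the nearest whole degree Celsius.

68°C

Base counts: A=8, T=6, G=6, C=4 (length 24).
Tm = 2·(8+6) + 4·(6+4) = 2·14 + 4·10 = 28 + 40 = 68°C.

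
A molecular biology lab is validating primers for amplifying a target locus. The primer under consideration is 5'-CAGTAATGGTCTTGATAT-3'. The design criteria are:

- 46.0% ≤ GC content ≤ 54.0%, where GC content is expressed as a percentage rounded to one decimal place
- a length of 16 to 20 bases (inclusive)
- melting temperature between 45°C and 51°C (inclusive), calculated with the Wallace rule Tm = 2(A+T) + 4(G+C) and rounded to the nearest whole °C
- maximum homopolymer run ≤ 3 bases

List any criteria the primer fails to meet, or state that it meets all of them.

Fails: GC content.

Base counts: A=5, T=7, G=4, C=2 (length 18).
GC content: GC 6/18 = 33.3%, outside 46.0–54.0% ✗
length: length 18 ✓
Tm: Tm = 2·12 + 4·6 = 48°C ✓
homopolymer run: longest run = 2 ✓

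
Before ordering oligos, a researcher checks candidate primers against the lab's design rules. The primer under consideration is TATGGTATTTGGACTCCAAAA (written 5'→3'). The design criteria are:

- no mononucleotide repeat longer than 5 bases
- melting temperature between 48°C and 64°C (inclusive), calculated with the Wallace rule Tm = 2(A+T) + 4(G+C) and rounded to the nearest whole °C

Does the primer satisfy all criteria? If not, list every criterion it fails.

Meets all criteria.

Base counts: A=7, T=7, G=4, C=3 (length 21).
homopolymer run: longest run = 4 ✓
Tm: Tm = 2·14 + 4·7 = 56°C ✓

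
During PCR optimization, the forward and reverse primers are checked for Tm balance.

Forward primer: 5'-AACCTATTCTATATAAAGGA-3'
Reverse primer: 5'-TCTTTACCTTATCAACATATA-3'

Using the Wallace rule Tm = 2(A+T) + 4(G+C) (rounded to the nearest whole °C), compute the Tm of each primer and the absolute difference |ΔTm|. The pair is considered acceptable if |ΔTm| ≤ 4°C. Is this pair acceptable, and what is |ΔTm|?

|ΔTm| = 2°C; the pair is acceptable.

Forward: A=9 T=6 G=2 C=3 → Tm = 2·15 + 4·5 = 50°C.
Reverse: A=7 T=9 G=0 C=5 → Tm = 2·16 + 4·5 = 52°C.
|ΔTm| = |50 − 52| = 2°C, ≤ 4°C.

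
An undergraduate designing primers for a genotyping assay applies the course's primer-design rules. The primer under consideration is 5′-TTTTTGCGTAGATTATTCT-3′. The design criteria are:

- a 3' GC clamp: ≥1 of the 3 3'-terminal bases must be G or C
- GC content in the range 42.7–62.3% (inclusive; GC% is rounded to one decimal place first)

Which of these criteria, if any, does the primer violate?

Base counts: A=3, T=11, G=3, C=2 (length 19).
GC clamp: 3' end TCT has 1 G/C ✓
GC content: GC 5/19 = 26.3%, outside 42.7–62.3% ✗

Fails: GC content.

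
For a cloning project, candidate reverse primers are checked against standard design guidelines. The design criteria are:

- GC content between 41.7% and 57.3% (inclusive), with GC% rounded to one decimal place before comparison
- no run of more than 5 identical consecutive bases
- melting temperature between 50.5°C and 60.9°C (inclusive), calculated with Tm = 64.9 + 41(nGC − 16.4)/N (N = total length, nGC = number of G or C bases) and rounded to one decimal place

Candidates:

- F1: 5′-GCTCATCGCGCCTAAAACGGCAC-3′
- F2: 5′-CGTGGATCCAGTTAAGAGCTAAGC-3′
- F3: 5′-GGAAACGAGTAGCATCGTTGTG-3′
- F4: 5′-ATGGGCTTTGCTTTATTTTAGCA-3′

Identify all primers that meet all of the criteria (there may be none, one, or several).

F2 and F3.

F1 (23 nt, A=6 T=3 G=5 C=9): GC 14/23 = 60.9%, outside 41.7–57.3% ✗; longest run = 4 ✓; Tm = 64.9 + 41·(14 − 16.4)/23 = 60.6°C ✓ — fails.
F2 (24 nt, A=7 T=5 G=7 C=5): GC 12/24 = 50.0% ✓; longest run = 2 ✓; Tm = 64.9 + 41·(12 − 16.4)/24 = 57.4°C ✓ — passes.
F3 (22 nt, A=6 T=5 G=8 C=3): GC 11/22 = 50.0% ✓; longest run = 3 ✓; Tm = 64.9 + 41·(11 − 16.4)/22 = 54.8°C ✓ — passes.
F4 (23 nt, A=4 T=11 G=5 C=3): GC 8/23 = 34.8%, outside 41.7–57.3% ✗; longest run = 4 ✓; Tm = 64.9 + 41·(8 − 16.4)/23 = 49.9°C, outside 50.5–60.9°C ✗ — fails.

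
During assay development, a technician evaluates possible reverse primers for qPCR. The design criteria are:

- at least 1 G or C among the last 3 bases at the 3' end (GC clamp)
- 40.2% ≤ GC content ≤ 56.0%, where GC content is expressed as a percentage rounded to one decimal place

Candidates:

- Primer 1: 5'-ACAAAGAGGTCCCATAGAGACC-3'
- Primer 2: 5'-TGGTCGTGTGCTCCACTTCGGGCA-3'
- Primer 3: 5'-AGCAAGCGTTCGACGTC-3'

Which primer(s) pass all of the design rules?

Primer 1 only.

Primer 1 (22 nt, A=9 T=2 G=5 C=6): 3' end ACC has 2 G/C ✓; GC 11/22 = 50.0% ✓ — passes.
Primer 2 (24 nt, A=2 T=7 G=8 C=7): 3' end GCA has 2 G/C ✓; GC 15/24 = 62.5%, outside 40.2–56.0% ✗ — fails.
Primer 3 (17 nt, A=4 T=3 G=5 C=5): 3' end GTC has 2 G/C ✓; GC 10/17 = 58.8%, outside 40.2–56.0% ✗ — fails.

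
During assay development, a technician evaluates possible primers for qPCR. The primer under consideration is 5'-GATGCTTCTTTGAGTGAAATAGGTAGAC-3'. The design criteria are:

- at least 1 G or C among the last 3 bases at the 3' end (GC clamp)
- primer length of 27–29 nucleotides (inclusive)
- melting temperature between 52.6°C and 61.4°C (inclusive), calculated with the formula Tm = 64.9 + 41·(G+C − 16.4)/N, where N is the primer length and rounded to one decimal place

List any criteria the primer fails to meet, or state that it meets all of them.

Base counts: A=8, T=9, G=8, C=3 (length 28).
GC clamp: 3' end GAC has 2 G/C ✓
length: length 28 ✓
Tm: Tm = 64.9 + 41·(11 − 16.4)/28 = 57.0°C ✓

Meets all criteria.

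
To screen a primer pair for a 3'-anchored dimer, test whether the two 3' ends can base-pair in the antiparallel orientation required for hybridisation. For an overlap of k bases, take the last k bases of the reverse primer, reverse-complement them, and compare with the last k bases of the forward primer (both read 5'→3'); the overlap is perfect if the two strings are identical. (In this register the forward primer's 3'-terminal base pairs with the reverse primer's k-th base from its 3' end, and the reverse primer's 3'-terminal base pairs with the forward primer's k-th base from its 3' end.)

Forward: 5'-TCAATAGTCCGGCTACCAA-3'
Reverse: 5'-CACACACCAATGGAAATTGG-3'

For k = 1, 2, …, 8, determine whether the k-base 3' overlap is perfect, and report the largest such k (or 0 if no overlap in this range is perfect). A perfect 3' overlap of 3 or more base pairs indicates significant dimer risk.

Longest perfect overlap: 4 complementary base pairs; significant dimer risk (threshold 3).

Last 8 bases (5'→3') — forward …GCTACCAA, reverse …GAAATTGG.
Reverse complement of the reverse primer's last 8 bases: CCAATTTC; its first k bases are the reverse complement of the reverse primer's last k bases, so a perfect k-base overlap needs the forward primer's last k bases to equal them.
Comparing (forward last k vs required): k=1: A vs C ✗; k=2: AA vs CC ✗; k=3: CAA vs CCA ✗; k=4: CCAA vs CCAA ✓; k=5: ACCAA vs CCAAT ✗; k=6: TACCAA vs CCAATT ✗; k=7: CTACCAA vs CCAATTT ✗; k=8: GCTACCAA vs CCAATTTC ✗.
Only k = 4 is perfect, so the longest perfect 3' overlap is 4.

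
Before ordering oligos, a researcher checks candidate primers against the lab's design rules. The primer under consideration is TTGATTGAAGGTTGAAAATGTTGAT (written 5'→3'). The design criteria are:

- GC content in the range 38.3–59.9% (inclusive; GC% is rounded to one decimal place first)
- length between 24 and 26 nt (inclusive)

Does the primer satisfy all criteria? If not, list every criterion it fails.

Fails: GC content.

Base counts: A=8, T=10, G=7, C=0 (length 25).
GC content: GC 7/25 = 28.0%, outside 38.3–59.9% ✗
length: length 25 ✓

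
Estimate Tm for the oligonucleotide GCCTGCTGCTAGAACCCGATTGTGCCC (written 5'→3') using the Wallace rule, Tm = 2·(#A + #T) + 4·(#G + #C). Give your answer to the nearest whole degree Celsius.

88°C

Base counts: A=4, T=6, G=7, C=10 (length 27).
Tm = 2·(4+6) + 4·(7+10) = 2·10 + 4·17 = 20 + 68 = 88°C.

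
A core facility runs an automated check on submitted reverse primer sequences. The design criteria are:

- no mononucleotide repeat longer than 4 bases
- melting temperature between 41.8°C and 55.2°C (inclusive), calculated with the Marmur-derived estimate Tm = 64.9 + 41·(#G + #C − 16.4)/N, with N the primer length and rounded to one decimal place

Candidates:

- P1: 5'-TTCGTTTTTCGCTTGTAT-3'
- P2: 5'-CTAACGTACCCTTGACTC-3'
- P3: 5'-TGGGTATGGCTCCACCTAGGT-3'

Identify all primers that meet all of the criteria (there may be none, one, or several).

P1 (18 nt, A=1 T=11 G=3 C=3): longest run = 5, exceeds 4 ✗; Tm = 64.9 + 41·(6 − 16.4)/18 = 41.2°C, outside 41.8–55.2°C ✗ — fails.
P2 (18 nt, A=4 T=5 G=2 C=7): longest run = 3 ✓; Tm = 64.9 + 41·(9 − 16.4)/18 = 48.0°C ✓ — passes.
P3 (21 nt, A=3 T=6 G=7 C=5): longest run = 3 ✓; Tm = 64.9 + 41·(12 − 16.4)/21 = 56.3°C, outside 41.8–55.2°C ✗ — fails.

P2 only.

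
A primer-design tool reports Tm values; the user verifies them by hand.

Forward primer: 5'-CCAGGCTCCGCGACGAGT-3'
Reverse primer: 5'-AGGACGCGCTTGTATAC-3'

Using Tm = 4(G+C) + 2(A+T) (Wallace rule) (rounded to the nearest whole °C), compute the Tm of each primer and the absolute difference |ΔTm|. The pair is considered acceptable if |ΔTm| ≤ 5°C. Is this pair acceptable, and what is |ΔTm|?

Forward: A=3 T=2 G=6 C=7 → Tm = 2·5 + 4·13 = 62°C.
Reverse: A=4 T=4 G=5 C=4 → Tm = 2·8 + 4·9 = 52°C.
|ΔTm| = |62 − 52| = 10°C, > 5°C.

|ΔTm| = 10°C; the pair is not acceptable.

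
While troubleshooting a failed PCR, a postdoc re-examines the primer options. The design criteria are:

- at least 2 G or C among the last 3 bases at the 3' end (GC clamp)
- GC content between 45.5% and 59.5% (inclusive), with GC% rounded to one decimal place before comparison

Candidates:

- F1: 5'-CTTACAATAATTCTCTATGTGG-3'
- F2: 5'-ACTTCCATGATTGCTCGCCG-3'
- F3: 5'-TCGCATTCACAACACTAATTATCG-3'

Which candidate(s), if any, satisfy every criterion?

F2 only.

F1 (22 nt, A=6 T=9 G=3 C=4): 3' end TGG has 2 G/C ✓; GC 7/22 = 31.8%, outside 45.5–59.5% ✗ — fails.
F2 (20 nt, A=3 T=6 G=4 C=7): 3' end CCG has 3 G/C ✓; GC 11/20 = 55.0% ✓ — passes.
F3 (24 nt, A=8 T=7 G=2 C=7): 3' end TCG has 2 G/C ✓; GC 9/24 = 37.5%, outside 45.5–59.5% ✗ — fails.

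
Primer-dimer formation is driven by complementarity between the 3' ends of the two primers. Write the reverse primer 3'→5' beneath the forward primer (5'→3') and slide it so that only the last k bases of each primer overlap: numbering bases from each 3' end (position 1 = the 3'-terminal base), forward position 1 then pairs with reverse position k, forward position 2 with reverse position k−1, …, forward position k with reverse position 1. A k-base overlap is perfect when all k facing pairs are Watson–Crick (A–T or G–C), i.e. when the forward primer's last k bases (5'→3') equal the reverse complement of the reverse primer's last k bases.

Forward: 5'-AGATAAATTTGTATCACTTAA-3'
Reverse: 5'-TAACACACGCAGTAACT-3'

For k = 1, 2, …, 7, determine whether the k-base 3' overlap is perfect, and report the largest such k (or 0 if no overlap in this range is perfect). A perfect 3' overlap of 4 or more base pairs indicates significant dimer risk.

Last 7 bases (5'→3') — forward …CACTTAA, reverse …AGTAACT.
Reverse complement of the reverse primer's last 7 bases: AGTTACT; its first k bases are the reverse complement of the reverse primer's last k bases, so a perfect k-base overlap needs the forward primer's last k bases to equal them.
Comparing (forward last k vs required): k=1: A vs A ✓; k=2: AA vs AG ✗; k=3: TAA vs AGT ✗; k=4: TTAA vs AGTT ✗; k=5: CTTAA vs AGTTA ✗; k=6: ACTTAA vs AGTTAC ✗; k=7: CACTTAA vs AGTTACT ✗.
Only k = 1 is perfect, so the longest perfect 3' overlap is 1.

Longest perfect overlap: 1 complementary base pair; below the dimer-risk threshold (threshold 4).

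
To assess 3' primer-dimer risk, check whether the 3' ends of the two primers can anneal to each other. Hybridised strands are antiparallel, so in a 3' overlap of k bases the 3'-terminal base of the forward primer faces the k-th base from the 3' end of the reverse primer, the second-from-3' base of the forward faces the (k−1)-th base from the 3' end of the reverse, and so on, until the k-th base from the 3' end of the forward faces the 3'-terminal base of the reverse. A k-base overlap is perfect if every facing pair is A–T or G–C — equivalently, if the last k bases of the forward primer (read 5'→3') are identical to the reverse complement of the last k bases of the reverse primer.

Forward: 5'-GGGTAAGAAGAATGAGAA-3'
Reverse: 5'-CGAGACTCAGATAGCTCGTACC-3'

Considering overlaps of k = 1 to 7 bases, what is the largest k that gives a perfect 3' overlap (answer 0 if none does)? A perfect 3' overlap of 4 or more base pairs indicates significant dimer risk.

Longest perfect overlap: 0 complementary base pairs; below the dimer-risk threshold (threshold 4).

Last 7 bases (5'→3') — forward …ATGAGAA, reverse …TCGTACC.
Reverse complement of the reverse primer's last 7 bases: GGTACGA; its first k bases are the reverse complement of the reverse primer's last k bases, so a perfect k-base overlap needs the forward primer's last k bases to equal them.
Comparing (forward last k vs required): k=1: A vs G ✗; k=2: AA vs GG ✗; k=3: GAA vs GGT ✗; k=4: AGAA vs GGTA ✗; k=5: GAGAA vs GGTAC ✗; k=6: TGAGAA vs GGTACG ✗; k=7: ATGAGAA vs GGTACGA ✗.
No overlap length from 1 to 7 is perfect, so the longest perfect 3' overlap is 0.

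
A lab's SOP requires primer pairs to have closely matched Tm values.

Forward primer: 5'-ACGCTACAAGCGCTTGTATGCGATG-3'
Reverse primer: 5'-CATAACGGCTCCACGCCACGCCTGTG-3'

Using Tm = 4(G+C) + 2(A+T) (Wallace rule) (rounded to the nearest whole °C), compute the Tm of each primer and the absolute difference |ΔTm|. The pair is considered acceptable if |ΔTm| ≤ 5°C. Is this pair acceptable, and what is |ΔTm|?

Forward: A=6 T=6 G=7 C=6 → Tm = 2·12 + 4·13 = 76°C.
Reverse: A=5 T=4 G=6 C=11 → Tm = 2·9 + 4·17 = 86°C.
|ΔTm| = |76 − 86| = 10°C, > 5°C.

|ΔTm| = 10°C; the pair is not acceptable.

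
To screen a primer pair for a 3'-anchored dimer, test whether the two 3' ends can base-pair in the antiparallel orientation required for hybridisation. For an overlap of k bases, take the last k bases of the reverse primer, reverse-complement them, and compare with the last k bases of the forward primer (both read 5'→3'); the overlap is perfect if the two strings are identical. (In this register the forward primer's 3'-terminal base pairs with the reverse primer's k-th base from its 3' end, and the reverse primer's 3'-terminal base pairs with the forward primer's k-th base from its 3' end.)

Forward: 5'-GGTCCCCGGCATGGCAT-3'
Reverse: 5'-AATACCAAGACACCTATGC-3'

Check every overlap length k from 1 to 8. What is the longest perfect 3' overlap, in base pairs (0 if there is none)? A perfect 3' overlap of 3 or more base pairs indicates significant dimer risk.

Longest perfect overlap: 4 complementary base pairs; significant dimer risk (threshold 3).

Last 8 bases (5'→3') — forward …CATGGCAT, reverse …ACCTATGC.
Reverse complement of the reverse primer's last 8 bases: GCATAGGT; its first k bases are the reverse complement of the reverse primer's last k bases, so a perfect k-base overlap needs the forward primer's last k bases to equal them.
Comparing (forward last k vs required): k=1: T vs G ✗; k=2: AT vs GC ✗; k=3: CAT vs GCA ✗; k=4: GCAT vs GCAT ✓; k=5: GGCAT vs GCATA ✗; k=6: TGGCAT vs GCATAG ✗; k=7: ATGGCAT vs GCATAGG ✗; k=8: CATGGCAT vs GCATAGGT ✗.
Only k = 4 is perfect, so the longest perfect 3' overlap is 4.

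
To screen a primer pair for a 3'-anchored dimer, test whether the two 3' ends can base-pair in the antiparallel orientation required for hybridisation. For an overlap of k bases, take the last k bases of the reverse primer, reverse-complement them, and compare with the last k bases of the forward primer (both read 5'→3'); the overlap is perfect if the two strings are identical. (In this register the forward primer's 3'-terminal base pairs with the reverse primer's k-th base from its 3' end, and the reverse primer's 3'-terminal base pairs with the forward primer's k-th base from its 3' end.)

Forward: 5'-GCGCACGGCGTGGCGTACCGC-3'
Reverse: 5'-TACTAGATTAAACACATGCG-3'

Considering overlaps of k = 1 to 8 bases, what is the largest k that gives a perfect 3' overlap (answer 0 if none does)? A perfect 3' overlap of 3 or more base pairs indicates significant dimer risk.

Last 8 bases (5'→3') — forward …CGTACCGC, reverse …CACATGCG.
Reverse complement of the reverse primer's last 8 bases: CGCATGTG; its first k bases are the reverse complement of the reverse primer's last k bases, so a perfect k-base overlap needs the forward primer's last k bases to equal them.
Comparing (forward last k vs required): k=1: C vs C ✓; k=2: GC vs CG ✗; k=3: CGC vs CGC ✓; k=4: CCGC vs CGCA ✗; k=5: ACCGC vs CGCAT ✗; k=6: TACCGC vs CGCATG ✗; k=7: GTACCGC vs CGCATGT ✗; k=8: CGTACCGC vs CGCATGTG ✗.
Perfect overlaps at k = 1, 3; the largest is 3.

Longest perfect overlap: 3 complementary base pairs; significant dimer risk (threshold 3).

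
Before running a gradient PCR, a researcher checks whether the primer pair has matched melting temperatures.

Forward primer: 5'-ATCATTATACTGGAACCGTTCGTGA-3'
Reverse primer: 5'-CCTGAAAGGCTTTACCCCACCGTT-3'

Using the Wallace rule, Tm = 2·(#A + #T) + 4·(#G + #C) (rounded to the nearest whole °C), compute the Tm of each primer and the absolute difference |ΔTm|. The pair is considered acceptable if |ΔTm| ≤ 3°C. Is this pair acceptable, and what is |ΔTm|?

|ΔTm| = 4°C; the pair is not acceptable.

Forward: A=7 T=8 G=5 C=5 → Tm = 2·15 + 4·10 = 70°C.
Reverse: A=5 T=6 G=4 C=9 → Tm = 2·11 + 4·13 = 74°C.
|ΔTm| = |70 − 74| = 4°C, > 3°C.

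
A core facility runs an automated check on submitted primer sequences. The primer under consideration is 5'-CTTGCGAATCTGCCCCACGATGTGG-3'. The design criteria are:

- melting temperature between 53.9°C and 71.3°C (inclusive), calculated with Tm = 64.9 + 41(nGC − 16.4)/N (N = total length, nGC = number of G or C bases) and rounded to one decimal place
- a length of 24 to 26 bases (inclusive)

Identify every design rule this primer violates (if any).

Meets all criteria.

Base counts: A=4, T=6, G=7, C=8 (length 25).
Tm: Tm = 64.9 + 41·(15 − 16.4)/25 = 62.6°C ✓
length: length 25 ✓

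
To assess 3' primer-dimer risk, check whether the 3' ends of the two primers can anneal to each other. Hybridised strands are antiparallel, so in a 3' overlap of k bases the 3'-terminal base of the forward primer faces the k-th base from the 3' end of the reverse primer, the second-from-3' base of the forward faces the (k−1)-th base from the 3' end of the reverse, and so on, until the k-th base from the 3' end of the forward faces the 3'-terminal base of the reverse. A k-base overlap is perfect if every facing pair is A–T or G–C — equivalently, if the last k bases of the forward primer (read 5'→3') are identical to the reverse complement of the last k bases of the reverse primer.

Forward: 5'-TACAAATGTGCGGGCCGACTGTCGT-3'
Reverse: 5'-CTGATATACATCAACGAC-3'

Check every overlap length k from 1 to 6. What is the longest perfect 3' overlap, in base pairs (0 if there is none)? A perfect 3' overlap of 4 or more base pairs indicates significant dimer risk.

Last 6 bases (5'→3') — forward …TGTCGT, reverse …AACGAC.
Reverse complement of the reverse primer's last 6 bases: GTCGTT; its first k bases are the reverse complement of the reverse primer's last k bases, so a perfect k-base overlap needs the forward primer's last k bases to equal them.
Comparing (forward last k vs required): k=1: T vs G ✗; k=2: GT vs GT ✓; k=3: CGT vs GTC ✗; k=4: TCGT vs GTCG ✗; k=5: GTCGT vs GTCGT ✓; k=6: TGTCGT vs GTCGTT ✗.
Perfect overlaps at k = 2, 5; the largest is 5.

Longest perfect overlap: 5 complementary base pairs; significant dimer risk (threshold 4).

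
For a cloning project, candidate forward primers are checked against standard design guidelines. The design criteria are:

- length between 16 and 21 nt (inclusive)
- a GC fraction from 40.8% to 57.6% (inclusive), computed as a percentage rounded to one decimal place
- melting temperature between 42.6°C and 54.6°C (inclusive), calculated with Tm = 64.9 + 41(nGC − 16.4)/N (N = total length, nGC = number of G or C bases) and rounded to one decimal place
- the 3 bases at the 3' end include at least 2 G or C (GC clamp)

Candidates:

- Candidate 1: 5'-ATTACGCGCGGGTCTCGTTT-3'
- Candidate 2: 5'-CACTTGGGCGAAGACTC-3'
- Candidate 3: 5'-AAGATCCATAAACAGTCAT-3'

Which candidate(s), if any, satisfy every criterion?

None of the candidates satisfy all criteria.

Candidate 1 (20 nt, A=2 T=7 G=6 C=5): length 20 ✓; GC 11/20 = 55.0% ✓; Tm = 64.9 + 41·(11 − 16.4)/20 = 53.8°C ✓; 3' end TTT has 0 G/C, need ≥2 ✗ — fails.
Candidate 2 (17 nt, A=4 T=3 G=5 C=5): length 17 ✓; GC 10/17 = 58.8%, outside 40.8–57.6% ✗; Tm = 64.9 + 41·(10 − 16.4)/17 = 49.5°C ✓; 3' end CTC has 2 G/C ✓ — fails.
Candidate 3 (19 nt, A=9 T=4 G=2 C=4): length 19 ✓; GC 6/19 = 31.6%, outside 40.8–57.6% ✗; Tm = 64.9 + 41·(6 − 16.4)/19 = 42.5°C, outside 42.6–54.6°C ✗; 3' end CAT has 1 G/C, need ≥2 ✗ — fails.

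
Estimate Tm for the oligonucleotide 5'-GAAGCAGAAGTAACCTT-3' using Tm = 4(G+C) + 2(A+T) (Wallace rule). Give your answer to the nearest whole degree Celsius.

48°C

Base counts: A=7, T=3, G=4, C=3 (length 17).
Tm = 2·(7+3) + 4·(4+3) = 2·10 + 4·7 = 20 + 28 = 48°C.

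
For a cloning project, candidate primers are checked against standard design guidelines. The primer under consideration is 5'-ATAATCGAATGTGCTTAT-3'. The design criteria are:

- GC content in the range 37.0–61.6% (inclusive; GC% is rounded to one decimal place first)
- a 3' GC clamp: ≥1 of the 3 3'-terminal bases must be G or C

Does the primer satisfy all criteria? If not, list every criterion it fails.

Fails: GC content, GC clamp.

Base counts: A=6, T=7, G=3, C=2 (length 18).
GC content: GC 5/18 = 27.8%, outside 37.0–61.6% ✗
GC clamp: 3' end TAT has 0 G/C, need ≥1 ✗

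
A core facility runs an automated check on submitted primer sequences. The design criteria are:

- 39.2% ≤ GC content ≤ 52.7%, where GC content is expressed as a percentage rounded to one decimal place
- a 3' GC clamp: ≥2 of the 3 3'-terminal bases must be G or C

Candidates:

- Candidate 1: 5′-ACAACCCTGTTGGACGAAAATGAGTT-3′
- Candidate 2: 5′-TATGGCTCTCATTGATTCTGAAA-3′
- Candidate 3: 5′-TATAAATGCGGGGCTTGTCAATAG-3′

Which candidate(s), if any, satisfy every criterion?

Candidate 1 (26 nt, A=9 T=6 G=6 C=5): GC 11/26 = 42.3% ✓; 3' end GTT has 1 G/C, need ≥2 ✗ — fails.
Candidate 2 (23 nt, A=6 T=9 G=4 C=4): GC 8/23 = 34.8%, outside 39.2–52.7% ✗; 3' end AAA has 0 G/C, need ≥2 ✗ — fails.
Candidate 3 (24 nt, A=7 T=7 G=7 C=3): GC 10/24 = 41.7% ✓; 3' end TAG has 1 G/C, need ≥2 ✗ — fails.

None of the candidates satisfy all criteria.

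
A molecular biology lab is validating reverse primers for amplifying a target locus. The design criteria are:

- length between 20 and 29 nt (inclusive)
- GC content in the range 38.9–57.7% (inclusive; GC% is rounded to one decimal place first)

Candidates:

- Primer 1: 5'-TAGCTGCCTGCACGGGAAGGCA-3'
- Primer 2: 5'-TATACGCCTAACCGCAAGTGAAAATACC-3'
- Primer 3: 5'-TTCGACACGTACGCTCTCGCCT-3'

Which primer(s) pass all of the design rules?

Primer 2 only.

Primer 1 (22 nt, A=5 T=3 G=8 C=6): length 22 ✓; GC 14/22 = 63.6%, outside 38.9–57.7% ✗ — fails.
Primer 2 (28 nt, A=11 T=5 G=4 C=8): length 28 ✓; GC 12/28 = 42.9% ✓ — passes.
Primer 3 (22 nt, A=3 T=6 G=4 C=9): length 22 ✓; GC 13/22 = 59.1%, outside 38.9–57.7% ✗ — fails.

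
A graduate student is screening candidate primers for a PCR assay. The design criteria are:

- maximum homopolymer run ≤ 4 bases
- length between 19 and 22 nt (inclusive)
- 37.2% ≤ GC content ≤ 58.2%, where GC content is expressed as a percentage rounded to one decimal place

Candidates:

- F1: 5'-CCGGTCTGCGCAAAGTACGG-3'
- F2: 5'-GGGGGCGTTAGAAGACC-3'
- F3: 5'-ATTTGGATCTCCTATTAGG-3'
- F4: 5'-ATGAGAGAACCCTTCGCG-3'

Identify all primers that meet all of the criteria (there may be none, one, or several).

F1 (20 nt, A=4 T=3 G=7 C=6): longest run = 3 ✓; length 20 ✓; GC 13/20 = 65.0%, outside 37.2–58.2% ✗ — fails.
F2 (17 nt, A=4 T=2 G=8 C=3): longest run = 5, exceeds 4 ✗; length 17, outside 19–22 ✗; GC 11/17 = 64.7%, outside 37.2–58.2% ✗ — fails.
F3 (19 nt, A=4 T=8 G=4 C=3): longest run = 3 ✓; length 19 ✓; GC 7/19 = 36.8%, outside 37.2–58.2% ✗ — fails.
F4 (18 nt, A=5 T=3 G=5 C=5): longest run = 3 ✓; length 18, outside 19–22 ✗; GC 10/18 = 55.6% ✓ — fails.

None of the candidates satisfy all criteria.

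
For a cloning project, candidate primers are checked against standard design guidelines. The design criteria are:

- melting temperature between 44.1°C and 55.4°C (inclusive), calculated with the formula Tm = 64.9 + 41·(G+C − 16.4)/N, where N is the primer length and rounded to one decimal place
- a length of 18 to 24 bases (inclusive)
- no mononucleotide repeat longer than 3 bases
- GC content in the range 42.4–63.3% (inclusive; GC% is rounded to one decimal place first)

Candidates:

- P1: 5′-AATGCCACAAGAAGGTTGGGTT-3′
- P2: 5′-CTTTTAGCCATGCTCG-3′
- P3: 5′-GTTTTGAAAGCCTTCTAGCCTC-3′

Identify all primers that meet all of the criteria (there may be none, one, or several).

P1 only.

P1 (22 nt, A=7 T=5 G=7 C=3): Tm = 64.9 + 41·(10 − 16.4)/22 = 53.0°C ✓; length 22 ✓; longest run = 3 ✓; GC 10/22 = 45.5% ✓ — passes.
P2 (16 nt, A=2 T=6 G=3 C=5): Tm = 64.9 + 41·(8 − 16.4)/16 = 43.4°C, outside 44.1–55.4°C ✗; length 16, outside 18–24 ✗; longest run = 4, exceeds 3 ✗; GC 8/16 = 50.0% ✓ — fails.
P3 (22 nt, A=4 T=8 G=4 C=6): Tm = 64.9 + 41·(10 − 16.4)/22 = 53.0°C ✓; length 22 ✓; longest run = 4, exceeds 3 ✗; GC 10/22 = 45.5% ✓ — fails.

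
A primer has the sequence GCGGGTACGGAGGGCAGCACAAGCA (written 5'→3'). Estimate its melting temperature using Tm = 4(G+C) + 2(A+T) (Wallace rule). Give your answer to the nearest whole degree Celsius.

Base counts: A=7, T=1, G=11, C=6 (length 25).
Tm = 2·(7+1) + 4·(11+6) = 2·8 + 4·17 = 16 + 68 = 84°C.

84°C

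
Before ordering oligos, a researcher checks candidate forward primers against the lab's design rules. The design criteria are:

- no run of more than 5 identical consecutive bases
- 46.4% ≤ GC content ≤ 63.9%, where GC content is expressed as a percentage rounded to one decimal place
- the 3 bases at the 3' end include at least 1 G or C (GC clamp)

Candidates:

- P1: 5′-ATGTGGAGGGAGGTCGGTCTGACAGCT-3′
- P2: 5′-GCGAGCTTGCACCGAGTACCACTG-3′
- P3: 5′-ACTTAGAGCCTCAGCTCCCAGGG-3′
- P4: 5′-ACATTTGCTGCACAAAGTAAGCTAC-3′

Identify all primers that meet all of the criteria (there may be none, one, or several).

P1, P2 and P3.

P1 (27 nt, A=5 T=6 G=12 C=4): longest run = 3 ✓; GC 16/27 = 59.3% ✓; 3' end GCT has 2 G/C ✓ — passes.
P2 (24 nt, A=5 T=4 G=7 C=8): longest run = 2 ✓; GC 15/24 = 62.5% ✓; 3' end CTG has 2 G/C ✓ — passes.
P3 (23 nt, A=5 T=4 G=6 C=8): longest run = 3 ✓; GC 14/23 = 60.9% ✓; 3' end GGG has 3 G/C ✓ — passes.
P4 (25 nt, A=9 T=6 G=4 C=6): longest run = 3 ✓; GC 10/25 = 40.0%, outside 46.4–63.9% ✗; 3' end TAC has 1 G/C ✓ — fails.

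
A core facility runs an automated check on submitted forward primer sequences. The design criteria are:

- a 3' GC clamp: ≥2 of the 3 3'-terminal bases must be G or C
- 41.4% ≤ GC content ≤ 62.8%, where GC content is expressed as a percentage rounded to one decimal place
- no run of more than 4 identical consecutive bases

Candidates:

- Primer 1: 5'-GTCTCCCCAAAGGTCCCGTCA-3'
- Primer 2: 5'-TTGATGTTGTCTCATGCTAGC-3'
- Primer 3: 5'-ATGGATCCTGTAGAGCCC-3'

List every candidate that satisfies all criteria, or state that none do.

Primer 1 (21 nt, A=4 T=4 G=4 C=9): 3' end TCA has 1 G/C, need ≥2 ✗; GC 13/21 = 61.9% ✓; longest run = 4 ✓ — fails.
Primer 2 (21 nt, A=3 T=9 G=5 C=4): 3' end AGC has 2 G/C ✓; GC 9/21 = 42.9% ✓; longest run = 2 ✓ — passes.
Primer 3 (18 nt, A=4 T=4 G=5 C=5): 3' end CCC has 3 G/C ✓; GC 10/18 = 55.6% ✓; longest run = 3 ✓ — passes.

Primer 2 and Primer 3.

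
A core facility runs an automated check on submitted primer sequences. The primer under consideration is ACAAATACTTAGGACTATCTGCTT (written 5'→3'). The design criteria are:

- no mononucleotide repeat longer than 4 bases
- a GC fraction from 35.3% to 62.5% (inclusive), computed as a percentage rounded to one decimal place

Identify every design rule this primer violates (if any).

Base counts: A=8, T=8, G=3, C=5 (length 24).
homopolymer run: longest run = 3 ✓
GC content: GC 8/24 = 33.3%, outside 35.3–62.5% ✗

Fails: GC content.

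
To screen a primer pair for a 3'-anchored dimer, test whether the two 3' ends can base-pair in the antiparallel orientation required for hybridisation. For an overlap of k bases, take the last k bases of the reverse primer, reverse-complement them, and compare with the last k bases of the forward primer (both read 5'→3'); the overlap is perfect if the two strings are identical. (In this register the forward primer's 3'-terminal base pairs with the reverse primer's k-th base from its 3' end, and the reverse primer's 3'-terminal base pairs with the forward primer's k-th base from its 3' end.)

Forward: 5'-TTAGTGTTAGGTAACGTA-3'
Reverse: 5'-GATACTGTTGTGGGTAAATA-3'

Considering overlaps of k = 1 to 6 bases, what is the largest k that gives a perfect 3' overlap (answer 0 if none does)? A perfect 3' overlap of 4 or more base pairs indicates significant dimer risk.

Longest perfect overlap: 2 complementary base pairs; below the dimer-risk threshold (threshold 4).

Last 6 bases (5'→3') — forward …AACGTA, reverse …TAAATA.
Reverse complement of the reverse primer's last 6 bases: TATTTA; its first k bases are the reverse complement of the reverse primer's last k bases, so a perfect k-base overlap needs the forward primer's last k bases to equal them.
Comparing (forward last k vs required): k=1: A vs T ✗; k=2: TA vs TA ✓; k=3: GTA vs TAT ✗; k=4: CGTA vs TATT ✗; k=5: ACGTA vs TATTT ✗; k=6: AACGTA vs TATTTA ✗.
Only k = 2 is perfect, so the longest perfect 3' overlap is 2.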